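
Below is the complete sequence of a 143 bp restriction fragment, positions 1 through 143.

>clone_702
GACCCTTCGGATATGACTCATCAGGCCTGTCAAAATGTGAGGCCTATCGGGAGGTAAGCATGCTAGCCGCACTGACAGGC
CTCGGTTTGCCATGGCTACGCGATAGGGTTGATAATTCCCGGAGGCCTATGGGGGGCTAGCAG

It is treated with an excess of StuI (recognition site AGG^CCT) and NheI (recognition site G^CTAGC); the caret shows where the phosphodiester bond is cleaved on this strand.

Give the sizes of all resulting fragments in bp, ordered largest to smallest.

46, 25, 20, 17, 17, 11, 7 bp

StuI sites (AGGCCT) start at positions 23, 40, 77, 123.
StuI cuts after base 3 of each site, so after positions 25, 42, 79, 125.
NheI sites (GCTAGC) start at positions 62, 136.
NheI cuts after the first base of each site, so after positions 62, 136.
Combined cut positions: 25, 42, 62, 79, 125, 136.
Linear molecule, 6 cuts → 7 fragments:
  1–25 → 25 bp
  26–42 → 17 bp
  43–62 → 20 bp
  63–79 → 17 bp
  80–125 → 46 bp
  126–136 → 11 bp
  137–143 → 7 bp
Sorted largest to smallest: 46, 25, 20, 17, 17, 11, 7 bp.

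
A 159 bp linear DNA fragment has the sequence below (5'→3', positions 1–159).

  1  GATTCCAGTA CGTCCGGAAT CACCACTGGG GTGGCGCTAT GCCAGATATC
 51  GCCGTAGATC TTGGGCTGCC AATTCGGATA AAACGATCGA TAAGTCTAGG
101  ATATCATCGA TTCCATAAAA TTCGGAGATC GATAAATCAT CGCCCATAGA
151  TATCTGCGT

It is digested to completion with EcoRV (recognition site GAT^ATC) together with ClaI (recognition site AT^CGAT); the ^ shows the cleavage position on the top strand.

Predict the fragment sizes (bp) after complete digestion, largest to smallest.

47, 40, 22, 22, 15, 8, 5 bp

EcoRV sites (GATATC) start at positions 45, 100, 149.
EcoRV cuts after base 3 of each site, so after positions 47, 102, 151.
ClaI sites (ATCGAT) start at positions 86, 106, 128.
ClaI cuts after base 2 of each site, so after positions 87, 107, 129.
Combined cut positions: 47, 87, 102, 107, 129, 151.
Linear molecule, 6 cuts → 7 fragments:
  1–47 → 47 bp
  48–87 → 40 bp
  88–102 → 15 bp
  103–107 → 5 bp
  108–129 → 22 bp
  130–151 → 22 bp
  152–159 → 8 bp
Sorted largest to smallest: 47, 40, 22, 22, 15, 8, 5 bp.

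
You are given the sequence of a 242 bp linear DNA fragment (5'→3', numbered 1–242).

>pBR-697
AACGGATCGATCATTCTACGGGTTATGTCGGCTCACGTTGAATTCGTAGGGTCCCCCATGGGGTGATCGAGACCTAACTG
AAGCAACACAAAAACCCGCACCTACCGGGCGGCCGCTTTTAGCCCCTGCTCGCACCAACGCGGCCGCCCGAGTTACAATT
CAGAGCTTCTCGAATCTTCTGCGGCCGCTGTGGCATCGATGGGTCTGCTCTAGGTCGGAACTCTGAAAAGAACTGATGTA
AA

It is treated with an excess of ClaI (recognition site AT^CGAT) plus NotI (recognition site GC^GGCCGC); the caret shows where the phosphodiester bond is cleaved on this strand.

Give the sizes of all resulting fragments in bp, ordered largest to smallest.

103, 46, 41, 31, 14, 7 bp

ClaI sites (ATCGAT) start at positions 6, 195.
ClaI cuts after base 2 of each site, so after positions 7, 196.
NotI sites (GCGGCCGC) start at positions 109, 140, 181.
NotI cuts after base 2 of each site, so after positions 110, 141, 182.
Combined cut positions: 7, 110, 141, 182, 196.
Linear molecule, 5 cuts → 6 fragments:
  1–7 → 7 bp
  8–110 → 103 bp
  111–141 → 31 bp
  142–182 → 41 bp
  183–196 → 14 bp
  197–242 → 46 bp
Sorted largest to smallest: 103, 46, 41, 31, 14, 7 bp.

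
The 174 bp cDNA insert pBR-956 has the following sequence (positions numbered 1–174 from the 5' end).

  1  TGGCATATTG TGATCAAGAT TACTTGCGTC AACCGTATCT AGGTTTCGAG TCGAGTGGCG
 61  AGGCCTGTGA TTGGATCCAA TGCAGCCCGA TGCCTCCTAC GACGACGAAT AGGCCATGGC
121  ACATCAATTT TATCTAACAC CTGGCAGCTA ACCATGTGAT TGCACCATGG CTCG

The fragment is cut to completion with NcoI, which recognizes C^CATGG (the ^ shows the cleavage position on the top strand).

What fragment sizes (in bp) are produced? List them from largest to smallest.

114, 51, 9 bp

NcoI sites (CCATGG) start at positions 114, 165.
NcoI cuts after the first base of each site, so after positions 114, 165.
Linear molecule, 2 cuts → 3 fragments:
  1–114 → 114 bp
  115–165 → 51 bp
  166–174 → 9 bp
Sorted largest to smallest: 114, 51, 9 bp.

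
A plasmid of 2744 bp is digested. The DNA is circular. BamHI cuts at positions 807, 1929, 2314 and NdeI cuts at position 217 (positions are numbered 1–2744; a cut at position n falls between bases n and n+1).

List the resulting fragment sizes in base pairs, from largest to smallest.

1122, 647, 590, 385 bp

Combined cut positions (sorted): 217, 807, 1929, 2314.
Circular molecule, 4 cuts → 4 fragments:
  807 − 217 = 590 bp
  1929 − 807 = 1122 bp
  2314 − 1929 = 385 bp
  wrap: 2744 − 2314 + 217 = 647 bp
Sorted largest to smallest: 1122, 647, 590, 385 bp.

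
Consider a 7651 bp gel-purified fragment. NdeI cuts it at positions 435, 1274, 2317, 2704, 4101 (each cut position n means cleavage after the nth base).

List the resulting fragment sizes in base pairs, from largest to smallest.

Linear molecule, 5 cuts → 6 fragments:
  435 − 0 = 435 bp
  1274 − 435 = 839 bp
  2317 − 1274 = 1043 bp
  2704 − 2317 = 387 bp
  4101 − 2704 = 1397 bp
  7651 − 4101 = 3550 bp
Sorted largest to smallest: 3550, 1397, 1043, 839, 435, 387 bp.

3550, 1397, 1043, 839, 435, 387 bp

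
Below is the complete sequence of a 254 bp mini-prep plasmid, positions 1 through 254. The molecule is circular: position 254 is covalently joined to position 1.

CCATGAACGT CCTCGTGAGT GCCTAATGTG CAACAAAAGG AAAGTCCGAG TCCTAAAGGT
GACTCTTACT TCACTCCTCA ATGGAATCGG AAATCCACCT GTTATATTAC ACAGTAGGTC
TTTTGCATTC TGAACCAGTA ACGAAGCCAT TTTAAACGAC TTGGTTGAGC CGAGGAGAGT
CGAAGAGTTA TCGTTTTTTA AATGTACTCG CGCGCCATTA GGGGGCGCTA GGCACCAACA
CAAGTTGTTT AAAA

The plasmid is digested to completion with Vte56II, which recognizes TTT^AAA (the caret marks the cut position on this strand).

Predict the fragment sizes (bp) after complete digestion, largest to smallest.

Vte56II sites (TTTAAA) start at positions 151, 197, 248.
Vte56II cuts after base 3 of each site, so after positions 153, 199, 250.
Circular molecule, 3 cuts → 3 fragments:
  154–199 → 46 bp
  200–250 → 51 bp
  251–254 then 1–153 → 4 + 153 = 157 bp
Sorted largest to smallest: 157, 51, 46 bp.

157, 51, 46 bp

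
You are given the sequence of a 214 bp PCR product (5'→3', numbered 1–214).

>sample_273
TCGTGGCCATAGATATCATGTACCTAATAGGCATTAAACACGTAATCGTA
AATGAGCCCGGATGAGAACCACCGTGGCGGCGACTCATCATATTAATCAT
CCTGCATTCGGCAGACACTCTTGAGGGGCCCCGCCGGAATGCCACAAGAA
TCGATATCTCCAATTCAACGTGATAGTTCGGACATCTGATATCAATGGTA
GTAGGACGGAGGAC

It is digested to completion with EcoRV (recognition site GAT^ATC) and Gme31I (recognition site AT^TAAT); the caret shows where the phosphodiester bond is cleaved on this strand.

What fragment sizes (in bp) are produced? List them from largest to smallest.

EcoRV sites (GATATC) start at positions 12, 153, 188.
EcoRV cuts after base 3 of each site, so after positions 14, 155, 190.
The Gme31I site (ATTAAT) starts at position 92.
Gme31I cuts after base 2 of each site, so after position 93.
Combined cut positions: 14, 93, 155, 190.
Linear molecule, 4 cuts → 5 fragments:
  1–14 → 14 bp
  15–93 → 79 bp
  94–155 → 62 bp
  156–190 → 35 bp
  191–214 → 24 bp
Sorted largest to smallest: 79, 62, 35, 24, 14 bp.

79, 62, 35, 24, 14 bp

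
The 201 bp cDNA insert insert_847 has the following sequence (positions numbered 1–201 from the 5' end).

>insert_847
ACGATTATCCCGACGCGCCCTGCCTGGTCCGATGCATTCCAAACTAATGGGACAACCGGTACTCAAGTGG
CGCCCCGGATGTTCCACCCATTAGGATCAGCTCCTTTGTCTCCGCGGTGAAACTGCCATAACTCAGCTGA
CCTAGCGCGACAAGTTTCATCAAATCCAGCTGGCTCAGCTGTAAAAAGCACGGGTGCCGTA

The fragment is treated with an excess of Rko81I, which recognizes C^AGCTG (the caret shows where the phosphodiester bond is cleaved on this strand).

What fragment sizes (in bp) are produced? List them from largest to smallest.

134, 33, 25, 9 bp

Rko81I sites (CAGCTG) start at positions 134, 167, 176.
Rko81I cuts after the first base of each site, so after positions 134, 167, 176.
Linear molecule, 3 cuts → 4 fragments:
  1–134 → 134 bp
  135–167 → 33 bp
  168–176 → 9 bp
  177–201 → 25 bp
Sorted largest to smallest: 134, 33, 25, 9 bp.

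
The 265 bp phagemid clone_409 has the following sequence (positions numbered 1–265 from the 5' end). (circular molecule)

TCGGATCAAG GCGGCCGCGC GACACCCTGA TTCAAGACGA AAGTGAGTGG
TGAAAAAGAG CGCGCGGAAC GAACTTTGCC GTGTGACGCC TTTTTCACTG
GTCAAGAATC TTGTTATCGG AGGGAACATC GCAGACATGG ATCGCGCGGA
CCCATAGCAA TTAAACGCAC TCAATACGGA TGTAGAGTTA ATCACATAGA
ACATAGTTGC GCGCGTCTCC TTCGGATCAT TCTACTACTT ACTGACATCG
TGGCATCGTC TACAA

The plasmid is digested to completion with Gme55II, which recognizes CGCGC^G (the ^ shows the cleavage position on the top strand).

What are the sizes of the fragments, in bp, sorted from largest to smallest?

Gme55II sites (CGCGCG) start at positions 16, 61, 143, 210.
Gme55II cuts after base 5 of each site (before the last base), so after positions 20, 65, 147, 214.
Circular molecule, 4 cuts → 4 fragments:
  21–65 → 45 bp
  66–147 → 82 bp
  148–214 → 67 bp
  215–265 then 1–20 → 51 + 20 = 71 bp
Sorted largest to smallest: 82, 71, 67, 45 bp.

82, 71, 67, 45 bp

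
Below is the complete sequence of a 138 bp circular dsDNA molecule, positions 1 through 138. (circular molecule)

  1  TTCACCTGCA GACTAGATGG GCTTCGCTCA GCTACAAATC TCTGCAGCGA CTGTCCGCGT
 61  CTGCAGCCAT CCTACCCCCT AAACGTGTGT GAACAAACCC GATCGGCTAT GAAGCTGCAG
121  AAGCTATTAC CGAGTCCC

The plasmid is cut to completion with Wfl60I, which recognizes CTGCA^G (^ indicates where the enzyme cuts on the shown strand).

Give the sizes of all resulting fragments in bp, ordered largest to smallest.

54, 36, 29, 19 bp

Wfl60I sites (CTGCAG) start at positions 6, 42, 61, 115.
Wfl60I cuts after base 5 of each site (before the last base), so after positions 10, 46, 65, 119.
Circular molecule, 4 cuts → 4 fragments:
  11–46 → 36 bp
  47–65 → 19 bp
  66–119 → 54 bp
  120–138 then 1–10 → 19 + 10 = 29 bp
Sorted largest to smallest: 54, 36, 29, 19 bp.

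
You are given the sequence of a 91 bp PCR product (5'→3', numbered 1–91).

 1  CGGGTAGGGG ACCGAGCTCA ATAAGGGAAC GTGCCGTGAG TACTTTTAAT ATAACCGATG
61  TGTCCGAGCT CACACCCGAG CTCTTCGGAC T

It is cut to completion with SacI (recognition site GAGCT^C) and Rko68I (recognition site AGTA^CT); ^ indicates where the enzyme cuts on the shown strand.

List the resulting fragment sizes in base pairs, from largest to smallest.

28, 24, 18, 12, 9 bp

SacI sites (GAGCTC) start at positions 14, 66, 78.
SacI cuts after base 5 of each site (before the last base), so after positions 18, 70, 82.
The Rko68I site (AGTACT) starts at position 39.
Rko68I cuts after base 4 of each site, so after position 42.
Combined cut positions: 18, 42, 70, 82.
Linear molecule, 4 cuts → 5 fragments:
  1–18 → 18 bp
  19–42 → 24 bp
  43–70 → 28 bp
  71–82 → 12 bp
  83–91 → 9 bp
Sorted largest to smallest: 28, 24, 18, 12, 9 bp.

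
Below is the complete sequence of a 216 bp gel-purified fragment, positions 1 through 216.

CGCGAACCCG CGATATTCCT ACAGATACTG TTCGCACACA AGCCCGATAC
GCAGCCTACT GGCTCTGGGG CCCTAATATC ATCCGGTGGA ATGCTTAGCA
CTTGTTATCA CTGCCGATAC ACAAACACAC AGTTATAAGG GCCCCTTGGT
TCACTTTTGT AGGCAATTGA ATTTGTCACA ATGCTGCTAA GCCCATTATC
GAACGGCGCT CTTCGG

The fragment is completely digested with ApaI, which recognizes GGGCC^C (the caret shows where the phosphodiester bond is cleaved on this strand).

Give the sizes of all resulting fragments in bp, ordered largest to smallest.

ApaI sites (GGGCCC) start at positions 68, 139.
ApaI cuts after base 5 of each site (before the last base), so after positions 72, 143.
Linear molecule, 2 cuts → 3 fragments:
  1–72 → 72 bp
  73–143 → 71 bp
  144–216 → 73 bp
Sorted largest to smallest: 73, 72, 71 bp.

73, 72, 71 bp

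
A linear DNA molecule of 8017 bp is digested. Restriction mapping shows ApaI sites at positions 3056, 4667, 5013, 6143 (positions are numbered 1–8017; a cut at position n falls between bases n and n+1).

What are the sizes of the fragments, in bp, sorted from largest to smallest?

Linear molecule, 4 cuts → 5 fragments:
  3056 − 0 = 3056 bp
  4667 − 3056 = 1611 bp
  5013 − 4667 = 346 bp
  6143 − 5013 = 1130 bp
  8017 − 6143 = 1874 bp
Sorted largest to smallest: 3056, 1874, 1611, 1130, 346 bp.

3056, 1874, 1611, 1130, 346 bp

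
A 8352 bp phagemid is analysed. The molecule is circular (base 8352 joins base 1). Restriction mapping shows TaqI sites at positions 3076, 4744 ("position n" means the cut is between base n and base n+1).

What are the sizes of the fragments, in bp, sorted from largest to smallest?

Circular molecule, 2 cuts → 2 fragments:
  4744 − 3076 = 1668 bp
  wrap: 8352 − 4744 + 3076 = 6684 bp
Sorted largest to smallest: 6684, 1668 bp.

6684, 1668 bp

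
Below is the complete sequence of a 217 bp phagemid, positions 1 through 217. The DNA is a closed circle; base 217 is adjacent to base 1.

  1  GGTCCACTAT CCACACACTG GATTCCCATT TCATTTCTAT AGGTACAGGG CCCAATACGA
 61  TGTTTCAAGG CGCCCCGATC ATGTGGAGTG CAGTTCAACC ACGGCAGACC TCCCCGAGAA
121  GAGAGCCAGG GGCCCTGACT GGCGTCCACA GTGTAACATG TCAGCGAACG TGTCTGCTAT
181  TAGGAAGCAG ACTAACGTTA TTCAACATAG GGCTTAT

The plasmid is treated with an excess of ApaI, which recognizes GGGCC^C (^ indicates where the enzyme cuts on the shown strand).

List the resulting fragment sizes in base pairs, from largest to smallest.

135, 82 bp

ApaI sites (GGGCCC) start at positions 48, 130.
ApaI cuts after base 5 of each site (before the last base), so after positions 52, 134.
Circular molecule, 2 cuts → 2 fragments:
  53–134 → 82 bp
  135–217 then 1–52 → 83 + 52 = 135 bp
Sorted largest to smallest: 135, 82 bp.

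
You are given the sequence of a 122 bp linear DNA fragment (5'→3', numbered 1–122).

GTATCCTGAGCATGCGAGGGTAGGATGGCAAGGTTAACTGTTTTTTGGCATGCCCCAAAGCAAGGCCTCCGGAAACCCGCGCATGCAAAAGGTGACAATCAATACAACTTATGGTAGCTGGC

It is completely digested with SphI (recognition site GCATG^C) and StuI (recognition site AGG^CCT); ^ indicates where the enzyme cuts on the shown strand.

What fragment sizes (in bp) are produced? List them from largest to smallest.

38, 37, 20, 14, 13 bp

SphI sites (GCATGC) start at positions 10, 48, 81.
SphI cuts after base 5 of each site (before the last base), so after positions 14, 52, 85.
The StuI site (AGGCCT) starts at position 63.
StuI cuts after base 3 of each site, so after position 65.
Combined cut positions: 14, 52, 65, 85.
Linear molecule, 4 cuts → 5 fragments:
  1–14 → 14 bp
  15–52 → 38 bp
  53–65 → 13 bp
  66–85 → 20 bp
  86–122 → 37 bp
Sorted largest to smallest: 38, 37, 20, 14, 13 bp.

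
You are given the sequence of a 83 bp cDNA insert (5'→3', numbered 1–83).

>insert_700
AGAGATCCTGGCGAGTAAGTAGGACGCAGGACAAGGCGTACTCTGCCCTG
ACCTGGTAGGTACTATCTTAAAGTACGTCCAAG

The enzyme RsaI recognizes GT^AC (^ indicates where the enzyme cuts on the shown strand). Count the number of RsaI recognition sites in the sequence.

GTAC occurs starting at positions 38, 60, 73.
RsaI cuts at 3 sites.

3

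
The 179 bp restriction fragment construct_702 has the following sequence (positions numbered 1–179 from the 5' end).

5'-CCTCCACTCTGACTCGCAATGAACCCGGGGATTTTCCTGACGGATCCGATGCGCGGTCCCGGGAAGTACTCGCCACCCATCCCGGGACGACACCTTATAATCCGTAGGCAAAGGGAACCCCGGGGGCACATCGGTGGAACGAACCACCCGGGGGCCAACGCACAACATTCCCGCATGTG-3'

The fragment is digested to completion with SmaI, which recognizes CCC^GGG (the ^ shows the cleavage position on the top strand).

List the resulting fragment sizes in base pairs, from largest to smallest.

SmaI sites (CCCGGG) start at positions 24, 58, 81, 119, 147.
SmaI cuts after base 3 of each site, so after positions 26, 60, 83, 121, 149.
Linear molecule, 5 cuts → 6 fragments:
  1–26 → 26 bp
  27–60 → 34 bp
  61–83 → 23 bp
  84–121 → 38 bp
  122–149 → 28 bp
  150–179 → 30 bp
Sorted largest to smallest: 38, 34, 30, 28, 26, 23 bp.

38, 34, 30, 28, 26, 23 bp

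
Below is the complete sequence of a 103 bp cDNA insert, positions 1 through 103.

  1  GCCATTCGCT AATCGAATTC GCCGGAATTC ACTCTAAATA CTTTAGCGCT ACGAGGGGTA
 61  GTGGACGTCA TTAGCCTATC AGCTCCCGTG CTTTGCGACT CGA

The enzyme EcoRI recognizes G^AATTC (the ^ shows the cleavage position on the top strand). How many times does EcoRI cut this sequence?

GAATTC occurs starting at positions 15, 25.
EcoRI cuts at 2 sites.

2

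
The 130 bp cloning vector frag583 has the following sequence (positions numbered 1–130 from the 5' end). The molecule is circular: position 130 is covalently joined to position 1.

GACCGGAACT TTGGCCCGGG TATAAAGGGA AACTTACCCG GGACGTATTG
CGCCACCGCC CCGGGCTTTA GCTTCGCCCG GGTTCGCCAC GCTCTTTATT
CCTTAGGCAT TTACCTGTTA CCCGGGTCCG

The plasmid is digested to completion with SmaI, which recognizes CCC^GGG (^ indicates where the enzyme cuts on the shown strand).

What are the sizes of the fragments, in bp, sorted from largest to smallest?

SmaI sites (CCCGGG) start at positions 15, 37, 60, 77, 121.
SmaI cuts after base 3 of each site, so after positions 17, 39, 62, 79, 123.
Circular molecule, 5 cuts → 5 fragments:
  18–39 → 22 bp
  40–62 → 23 bp
  63–79 → 17 bp
  80–123 → 44 bp
  124–130 then 1–17 → 7 + 17 = 24 bp
Sorted largest to smallest: 44, 24, 23, 22, 17 bp.

44, 24, 23, 22, 17 bp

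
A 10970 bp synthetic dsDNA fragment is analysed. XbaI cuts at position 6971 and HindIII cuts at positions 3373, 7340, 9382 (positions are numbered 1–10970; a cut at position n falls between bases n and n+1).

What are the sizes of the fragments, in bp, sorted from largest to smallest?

3598, 3373, 2042, 1588, 369 bp

Combined cut positions (sorted): 3373, 6971, 7340, 9382.
Linear molecule, 4 cuts → 5 fragments:
  3373 − 0 = 3373 bp
  6971 − 3373 = 3598 bp
  7340 − 6971 = 369 bp
  9382 − 7340 = 2042 bp
  10970 − 9382 = 1588 bp
Sorted largest to smallest: 3598, 3373, 2042, 1588, 369 bp.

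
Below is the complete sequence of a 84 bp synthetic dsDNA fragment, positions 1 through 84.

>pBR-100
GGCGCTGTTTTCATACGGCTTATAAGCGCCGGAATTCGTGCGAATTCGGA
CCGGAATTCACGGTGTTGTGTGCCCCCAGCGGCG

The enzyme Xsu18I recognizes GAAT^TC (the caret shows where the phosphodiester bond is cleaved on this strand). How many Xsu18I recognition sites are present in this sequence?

3

GAATTC occurs starting at positions 32, 42, 54.
Xsu18I cuts at 3 sites.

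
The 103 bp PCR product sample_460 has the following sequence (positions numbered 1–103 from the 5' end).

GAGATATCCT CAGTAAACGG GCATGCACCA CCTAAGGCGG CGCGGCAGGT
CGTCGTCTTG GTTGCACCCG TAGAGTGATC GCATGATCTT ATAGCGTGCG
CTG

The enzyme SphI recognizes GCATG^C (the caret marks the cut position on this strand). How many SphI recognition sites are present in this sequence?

1

GCATGC occurs starting at position 21.
SphI cuts at 1 site.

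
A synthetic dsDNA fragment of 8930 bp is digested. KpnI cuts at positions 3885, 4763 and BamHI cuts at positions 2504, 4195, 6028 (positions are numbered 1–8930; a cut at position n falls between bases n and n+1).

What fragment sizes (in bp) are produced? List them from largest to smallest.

Combined cut positions (sorted): 2504, 3885, 4195, 4763, 6028.
Linear molecule, 5 cuts → 6 fragments:
  2504 − 0 = 2504 bp
  3885 − 2504 = 1381 bp
  4195 − 3885 = 310 bp
  4763 − 4195 = 568 bp
  6028 − 4763 = 1265 bp
  8930 − 6028 = 2902 bp
Sorted largest to smallest: 2902, 2504, 1381, 1265, 568, 310 bp.

2902, 2504, 1381, 1265, 568, 310 bp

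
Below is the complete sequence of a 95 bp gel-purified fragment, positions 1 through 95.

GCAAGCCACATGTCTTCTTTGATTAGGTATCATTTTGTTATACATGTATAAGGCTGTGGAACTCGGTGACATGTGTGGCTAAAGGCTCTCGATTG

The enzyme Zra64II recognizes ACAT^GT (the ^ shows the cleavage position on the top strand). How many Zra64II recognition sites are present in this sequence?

3

ACATGT occurs starting at positions 8, 42, 69.
Zra64II cuts at 3 sites.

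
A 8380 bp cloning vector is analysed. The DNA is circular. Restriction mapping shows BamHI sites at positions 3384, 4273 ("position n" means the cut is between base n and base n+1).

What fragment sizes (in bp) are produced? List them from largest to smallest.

7491, 889 bp

Circular molecule, 2 cuts → 2 fragments:
  4273 − 3384 = 889 bp
  wrap: 8380 − 4273 + 3384 = 7491 bp
Sorted largest to smallest: 7491, 889 bp.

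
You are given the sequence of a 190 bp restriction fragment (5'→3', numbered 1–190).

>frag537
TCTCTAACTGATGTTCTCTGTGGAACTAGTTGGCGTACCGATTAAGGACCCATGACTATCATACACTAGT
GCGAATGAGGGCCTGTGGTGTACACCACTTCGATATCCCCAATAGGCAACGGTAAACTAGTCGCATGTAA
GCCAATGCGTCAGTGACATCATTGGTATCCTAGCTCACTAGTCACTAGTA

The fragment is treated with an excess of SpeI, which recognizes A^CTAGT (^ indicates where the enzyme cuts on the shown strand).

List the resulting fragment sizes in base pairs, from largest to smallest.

SpeI sites (ACTAGT) start at positions 25, 65, 126, 177, 184.
SpeI cuts after the first base of each site, so after positions 25, 65, 126, 177, 184.
Linear molecule, 5 cuts → 6 fragments:
  1–25 → 25 bp
  26–65 → 40 bp
  66–126 → 61 bp
  127–177 → 51 bp
  178–184 → 7 bp
  185–190 → 6 bp
Sorted largest to smallest: 61, 51, 40, 25, 7, 6 bp.

61, 51, 40, 25, 7, 6 bp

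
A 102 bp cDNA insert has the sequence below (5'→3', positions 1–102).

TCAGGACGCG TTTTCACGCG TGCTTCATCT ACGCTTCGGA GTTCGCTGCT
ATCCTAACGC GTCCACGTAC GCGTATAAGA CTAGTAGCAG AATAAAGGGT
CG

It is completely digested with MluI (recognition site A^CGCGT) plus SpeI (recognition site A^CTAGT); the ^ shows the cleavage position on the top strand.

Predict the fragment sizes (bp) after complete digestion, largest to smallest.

MluI sites (ACGCGT) start at positions 6, 16, 57, 69.
MluI cuts after the first base of each site, so after positions 6, 16, 57, 69.
The SpeI site (ACTAGT) starts at position 80.
SpeI cuts after the first base of each site, so after position 80.
Combined cut positions: 6, 16, 57, 69, 80.
Linear molecule, 5 cuts → 6 fragments:
  1–6 → 6 bp
  7–16 → 10 bp
  17–57 → 41 bp
  58–69 → 12 bp
  70–80 → 11 bp
  81–102 → 22 bp
Sorted largest to smallest: 41, 22, 12, 11, 10, 6 bp.

41, 22, 12, 11, 10, 6 bp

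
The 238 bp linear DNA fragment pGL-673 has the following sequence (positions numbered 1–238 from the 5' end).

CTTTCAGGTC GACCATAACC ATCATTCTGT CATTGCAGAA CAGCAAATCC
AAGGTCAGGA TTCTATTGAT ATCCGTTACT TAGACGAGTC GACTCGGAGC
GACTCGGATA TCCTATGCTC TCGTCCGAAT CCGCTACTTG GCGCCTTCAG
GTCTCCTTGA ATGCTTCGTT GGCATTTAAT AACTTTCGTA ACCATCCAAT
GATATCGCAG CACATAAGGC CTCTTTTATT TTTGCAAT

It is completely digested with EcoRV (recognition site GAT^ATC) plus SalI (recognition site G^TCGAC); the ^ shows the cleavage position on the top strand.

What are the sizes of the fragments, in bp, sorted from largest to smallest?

94, 62, 35, 21, 18, 8 bp

EcoRV sites (GATATC) start at positions 68, 107, 201.
EcoRV cuts after base 3 of each site, so after positions 70, 109, 203.
SalI sites (GTCGAC) start at positions 8, 88.
SalI cuts after the first base of each site, so after positions 8, 88.
Combined cut positions: 8, 70, 88, 109, 203.
Linear molecule, 5 cuts → 6 fragments:
  1–8 → 8 bp
  9–70 → 62 bp
  71–88 → 18 bp
  89–109 → 21 bp
  110–203 → 94 bp
  204–238 → 35 bp
Sorted largest to smallest: 94, 62, 35, 21, 18, 8 bp.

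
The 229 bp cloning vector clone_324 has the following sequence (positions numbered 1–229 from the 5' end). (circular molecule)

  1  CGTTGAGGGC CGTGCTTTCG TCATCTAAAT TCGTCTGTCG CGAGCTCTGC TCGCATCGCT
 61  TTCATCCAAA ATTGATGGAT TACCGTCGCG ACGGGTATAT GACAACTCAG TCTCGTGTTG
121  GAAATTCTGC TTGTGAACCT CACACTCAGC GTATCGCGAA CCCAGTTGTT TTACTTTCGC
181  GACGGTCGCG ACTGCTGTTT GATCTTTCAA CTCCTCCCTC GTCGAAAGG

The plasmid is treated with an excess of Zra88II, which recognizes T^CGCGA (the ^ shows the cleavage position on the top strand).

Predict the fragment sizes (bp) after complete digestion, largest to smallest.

Zra88II sites (TCGCGA) start at positions 38, 86, 154, 177, 186.
Zra88II cuts after the first base of each site, so after positions 38, 86, 154, 177, 186.
Circular molecule, 5 cuts → 5 fragments:
  39–86 → 48 bp
  87–154 → 68 bp
  155–177 → 23 bp
  178–186 → 9 bp
  187–229 then 1–38 → 43 + 38 = 81 bp
Sorted largest to smallest: 81, 68, 48, 23, 9 bp.

81, 68, 48, 23, 9 bp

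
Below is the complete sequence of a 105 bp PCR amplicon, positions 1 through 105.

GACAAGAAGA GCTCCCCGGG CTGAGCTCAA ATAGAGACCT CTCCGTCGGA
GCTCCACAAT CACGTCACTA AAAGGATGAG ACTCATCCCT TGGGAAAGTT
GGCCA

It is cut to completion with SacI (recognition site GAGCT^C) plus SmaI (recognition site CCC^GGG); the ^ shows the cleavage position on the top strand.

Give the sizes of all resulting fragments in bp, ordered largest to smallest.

52, 26, 13, 10, 4 bp

SacI sites (GAGCTC) start at positions 9, 23, 49.
SacI cuts after base 5 of each site (before the last base), so after positions 13, 27, 53.
The SmaI site (CCCGGG) starts at position 15.
SmaI cuts after base 3 of each site, so after position 17.
Combined cut positions: 13, 17, 27, 53.
Linear molecule, 4 cuts → 5 fragments:
  1–13 → 13 bp
  14–17 → 4 bp
  18–27 → 10 bp
  28–53 → 26 bp
  54–105 → 52 bp
Sorted largest to smallest: 52, 26, 13, 10, 4 bp.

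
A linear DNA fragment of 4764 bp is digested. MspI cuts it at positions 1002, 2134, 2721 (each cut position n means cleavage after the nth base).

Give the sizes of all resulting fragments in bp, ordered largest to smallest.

Linear molecule, 3 cuts → 4 fragments:
  1002 − 0 = 1002 bp
  2134 − 1002 = 1132 bp
  2721 − 2134 = 587 bp
  4764 − 2721 = 2043 bp
Sorted largest to smallest: 2043, 1132, 1002, 587 bp.

2043, 1132, 1002, 587 bp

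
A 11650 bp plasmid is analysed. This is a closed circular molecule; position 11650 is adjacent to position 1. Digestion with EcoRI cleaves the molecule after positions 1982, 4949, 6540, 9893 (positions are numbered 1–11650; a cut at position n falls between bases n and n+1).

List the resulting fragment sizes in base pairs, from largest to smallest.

Circular molecule, 4 cuts → 4 fragments:
  4949 − 1982 = 2967 bp
  6540 − 4949 = 1591 bp
  9893 − 6540 = 3353 bp
  wrap: 11650 − 9893 + 1982 = 3739 bp
Sorted largest to smallest: 3739, 3353, 2967, 1591 bp.

3739, 3353, 2967, 1591 bp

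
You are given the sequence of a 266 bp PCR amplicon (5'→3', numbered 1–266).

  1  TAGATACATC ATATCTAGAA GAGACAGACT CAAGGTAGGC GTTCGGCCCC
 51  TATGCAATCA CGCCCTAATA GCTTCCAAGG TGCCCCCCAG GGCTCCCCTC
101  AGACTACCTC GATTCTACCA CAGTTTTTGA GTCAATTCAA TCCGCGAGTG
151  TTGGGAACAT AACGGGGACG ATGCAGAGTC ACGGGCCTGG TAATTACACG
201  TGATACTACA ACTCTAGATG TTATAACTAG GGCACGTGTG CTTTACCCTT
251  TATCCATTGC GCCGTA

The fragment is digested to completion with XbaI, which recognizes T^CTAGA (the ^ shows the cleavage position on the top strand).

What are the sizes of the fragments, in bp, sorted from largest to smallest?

199, 53, 14 bp

XbaI sites (TCTAGA) start at positions 14, 213.
XbaI cuts after the first base of each site, so after positions 14, 213.
Linear molecule, 2 cuts → 3 fragments:
  1–14 → 14 bp
  15–213 → 199 bp
  214–266 → 53 bp
Sorted largest to smallest: 199, 53, 14 bp.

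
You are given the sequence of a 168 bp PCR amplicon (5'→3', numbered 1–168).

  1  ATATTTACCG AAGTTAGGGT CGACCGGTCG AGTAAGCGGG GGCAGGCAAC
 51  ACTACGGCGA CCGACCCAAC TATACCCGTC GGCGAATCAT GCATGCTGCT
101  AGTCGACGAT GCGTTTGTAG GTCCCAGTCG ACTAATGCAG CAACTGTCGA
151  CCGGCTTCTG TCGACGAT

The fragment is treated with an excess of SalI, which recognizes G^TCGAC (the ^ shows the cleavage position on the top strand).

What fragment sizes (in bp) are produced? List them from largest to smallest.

83, 25, 19, 19, 14, 8 bp

SalI sites (GTCGAC) start at positions 19, 102, 127, 146, 160.
SalI cuts after the first base of each site, so after positions 19, 102, 127, 146, 160.
Linear molecule, 5 cuts → 6 fragments:
  1–19 → 19 bp
  20–102 → 83 bp
  103–127 → 25 bp
  128–146 → 19 bp
  147–160 → 14 bp
  161–168 → 8 bp
Sorted largest to smallest: 83, 25, 19, 19, 14, 8 bp.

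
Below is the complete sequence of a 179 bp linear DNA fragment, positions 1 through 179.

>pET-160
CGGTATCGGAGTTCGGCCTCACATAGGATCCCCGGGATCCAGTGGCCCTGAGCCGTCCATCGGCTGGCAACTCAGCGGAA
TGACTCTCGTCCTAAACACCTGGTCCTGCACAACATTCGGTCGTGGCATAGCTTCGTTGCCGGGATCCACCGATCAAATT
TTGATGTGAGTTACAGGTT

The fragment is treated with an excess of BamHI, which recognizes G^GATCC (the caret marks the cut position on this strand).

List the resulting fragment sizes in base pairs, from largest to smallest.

BamHI sites (GGATCC) start at positions 26, 35, 143.
BamHI cuts after the first base of each site, so after positions 26, 35, 143.
Linear molecule, 3 cuts → 4 fragments:
  1–26 → 26 bp
  27–35 → 9 bp
  36–143 → 108 bp
  144–179 → 36 bp
Sorted largest to smallest: 108, 36, 26, 9 bp.

108, 36, 26, 9 bp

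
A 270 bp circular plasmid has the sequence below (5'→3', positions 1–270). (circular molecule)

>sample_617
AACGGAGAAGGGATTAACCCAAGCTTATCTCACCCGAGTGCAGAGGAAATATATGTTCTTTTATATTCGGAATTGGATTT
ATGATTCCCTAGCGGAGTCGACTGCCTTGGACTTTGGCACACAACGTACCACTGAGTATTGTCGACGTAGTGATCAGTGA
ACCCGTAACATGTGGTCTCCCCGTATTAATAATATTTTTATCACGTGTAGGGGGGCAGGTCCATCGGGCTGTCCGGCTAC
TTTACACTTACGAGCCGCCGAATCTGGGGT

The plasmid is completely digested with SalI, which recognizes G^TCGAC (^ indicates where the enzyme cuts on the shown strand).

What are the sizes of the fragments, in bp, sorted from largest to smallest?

226, 44 bp

SalI sites (GTCGAC) start at positions 97, 141.
SalI cuts after the first base of each site, so after positions 97, 141.
Circular molecule, 2 cuts → 2 fragments:
  98–141 → 44 bp
  142–270 then 1–97 → 129 + 97 = 226 bp
Sorted largest to smallest: 226, 44 bp.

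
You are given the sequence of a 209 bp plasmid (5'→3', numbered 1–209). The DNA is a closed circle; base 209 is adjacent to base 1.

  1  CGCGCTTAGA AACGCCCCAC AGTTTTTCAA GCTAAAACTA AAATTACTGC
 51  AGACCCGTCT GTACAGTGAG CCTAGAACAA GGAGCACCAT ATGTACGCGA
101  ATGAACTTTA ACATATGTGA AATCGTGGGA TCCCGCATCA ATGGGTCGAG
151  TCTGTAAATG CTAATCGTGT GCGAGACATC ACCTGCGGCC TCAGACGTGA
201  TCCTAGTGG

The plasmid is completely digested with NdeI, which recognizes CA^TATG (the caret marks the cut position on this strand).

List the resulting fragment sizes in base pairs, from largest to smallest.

NdeI sites (CATATG) start at positions 88, 112.
NdeI cuts after base 2 of each site, so after positions 89, 113.
Circular molecule, 2 cuts → 2 fragments:
  90–113 → 24 bp
  114–209 then 1–89 → 96 + 89 = 185 bp
Sorted largest to smallest: 185, 24 bp.

185, 24 bp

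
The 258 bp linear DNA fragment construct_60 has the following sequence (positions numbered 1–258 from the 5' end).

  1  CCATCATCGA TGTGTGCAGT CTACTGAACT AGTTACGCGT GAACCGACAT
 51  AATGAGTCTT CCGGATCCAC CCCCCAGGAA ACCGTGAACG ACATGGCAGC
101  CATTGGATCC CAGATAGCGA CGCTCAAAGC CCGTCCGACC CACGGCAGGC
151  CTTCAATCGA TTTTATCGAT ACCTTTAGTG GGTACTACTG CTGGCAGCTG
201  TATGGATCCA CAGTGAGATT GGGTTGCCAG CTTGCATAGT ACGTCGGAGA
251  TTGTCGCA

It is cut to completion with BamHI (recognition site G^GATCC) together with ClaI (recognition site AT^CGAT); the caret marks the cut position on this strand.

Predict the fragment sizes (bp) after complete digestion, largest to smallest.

BamHI sites (GGATCC) start at positions 63, 105, 204.
BamHI cuts after the first base of each site, so after positions 63, 105, 204.
ClaI sites (ATCGAT) start at positions 6, 156, 165.
ClaI cuts after base 2 of each site, so after positions 7, 157, 166.
Combined cut positions: 7, 63, 105, 157, 166, 204.
Linear molecule, 6 cuts → 7 fragments:
  1–7 → 7 bp
  8–63 → 56 bp
  64–105 → 42 bp
  106–157 → 52 bp
  158–166 → 9 bp
  167–204 → 38 bp
  205–258 → 54 bp
Sorted largest to smallest: 56, 54, 52, 42, 38, 9, 7 bp.

56, 54, 52, 42, 38, 9, 7 bp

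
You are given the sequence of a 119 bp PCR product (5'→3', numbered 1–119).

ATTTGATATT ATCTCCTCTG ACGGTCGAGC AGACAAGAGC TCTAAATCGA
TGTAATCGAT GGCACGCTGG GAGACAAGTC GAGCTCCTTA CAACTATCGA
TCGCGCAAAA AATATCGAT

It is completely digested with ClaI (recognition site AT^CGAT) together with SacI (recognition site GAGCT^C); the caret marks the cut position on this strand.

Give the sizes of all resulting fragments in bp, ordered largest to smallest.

ClaI sites (ATCGAT) start at positions 46, 55, 96, 114.
ClaI cuts after base 2 of each site, so after positions 47, 56, 97, 115.
SacI sites (GAGCTC) start at positions 37, 81.
SacI cuts after base 5 of each site (before the last base), so after positions 41, 85.
Combined cut positions: 41, 47, 56, 85, 97, 115.
Linear molecule, 6 cuts → 7 fragments:
  1–41 → 41 bp
  42–47 → 6 bp
  48–56 → 9 bp
  57–85 → 29 bp
  86–97 → 12 bp
  98–115 → 18 bp
  116–119 → 4 bp
Sorted largest to smallest: 41, 29, 18, 12, 9, 6, 4 bp.

41, 29, 18, 12, 9, 6, 4 bp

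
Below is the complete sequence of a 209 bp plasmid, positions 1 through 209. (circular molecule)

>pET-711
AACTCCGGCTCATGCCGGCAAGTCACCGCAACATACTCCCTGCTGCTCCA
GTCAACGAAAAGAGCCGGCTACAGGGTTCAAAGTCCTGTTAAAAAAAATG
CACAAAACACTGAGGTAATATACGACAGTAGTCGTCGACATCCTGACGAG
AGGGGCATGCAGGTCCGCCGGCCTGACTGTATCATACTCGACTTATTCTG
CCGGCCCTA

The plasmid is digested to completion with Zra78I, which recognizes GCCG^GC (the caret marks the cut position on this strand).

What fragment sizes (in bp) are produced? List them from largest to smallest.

103, 50, 33, 23 bp

Zra78I sites (GCCGGC) start at positions 14, 64, 167, 200.
Zra78I cuts after base 4 of each site, so after positions 17, 67, 170, 203.
Circular molecule, 4 cuts → 4 fragments:
  18–67 → 50 bp
  68–170 → 103 bp
  171–203 → 33 bp
  204–209 then 1–17 → 6 + 17 = 23 bp
Sorted largest to smallest: 103, 50, 33, 23 bp.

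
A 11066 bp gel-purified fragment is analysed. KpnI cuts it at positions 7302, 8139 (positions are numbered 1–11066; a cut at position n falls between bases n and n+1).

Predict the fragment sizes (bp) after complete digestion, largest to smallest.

Linear molecule, 2 cuts → 3 fragments:
  7302 − 0 = 7302 bp
  8139 − 7302 = 837 bp
  11066 − 8139 = 2927 bp
Sorted largest to smallest: 7302, 2927, 837 bp.

7302, 2927, 837 bp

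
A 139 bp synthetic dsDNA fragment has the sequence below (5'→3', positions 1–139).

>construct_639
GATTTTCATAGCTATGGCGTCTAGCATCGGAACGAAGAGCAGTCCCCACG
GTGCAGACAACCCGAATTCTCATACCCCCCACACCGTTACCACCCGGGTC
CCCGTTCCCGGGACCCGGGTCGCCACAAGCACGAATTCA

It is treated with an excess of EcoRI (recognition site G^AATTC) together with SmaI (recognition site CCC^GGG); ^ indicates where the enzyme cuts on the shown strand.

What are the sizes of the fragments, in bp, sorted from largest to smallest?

EcoRI sites (GAATTC) start at positions 64, 133.
EcoRI cuts after the first base of each site, so after positions 64, 133.
SmaI sites (CCCGGG) start at positions 93, 107, 114.
SmaI cuts after base 3 of each site, so after positions 95, 109, 116.
Combined cut positions: 64, 95, 109, 116, 133.
Linear molecule, 5 cuts → 6 fragments:
  1–64 → 64 bp
  65–95 → 31 bp
  96–109 → 14 bp
  110–116 → 7 bp
  117–133 → 17 bp
  134–139 → 6 bp
Sorted largest to smallest: 64, 31, 17, 14, 7, 6 bp.

64, 31, 17, 14, 7, 6 bp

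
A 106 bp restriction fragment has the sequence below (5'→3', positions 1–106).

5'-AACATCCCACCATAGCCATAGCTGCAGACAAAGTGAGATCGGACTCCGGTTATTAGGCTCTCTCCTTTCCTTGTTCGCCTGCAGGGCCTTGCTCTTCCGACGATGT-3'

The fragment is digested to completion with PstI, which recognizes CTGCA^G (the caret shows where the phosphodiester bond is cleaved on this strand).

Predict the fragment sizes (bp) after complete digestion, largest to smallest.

57, 26, 23 bp

PstI sites (CTGCAG) start at positions 22, 79.
PstI cuts after base 5 of each site (before the last base), so after positions 26, 83.
Linear molecule, 2 cuts → 3 fragments:
  1–26 → 26 bp
  27–83 → 57 bp
  84–106 → 23 bp
Sorted largest to smallest: 57, 26, 23 bp.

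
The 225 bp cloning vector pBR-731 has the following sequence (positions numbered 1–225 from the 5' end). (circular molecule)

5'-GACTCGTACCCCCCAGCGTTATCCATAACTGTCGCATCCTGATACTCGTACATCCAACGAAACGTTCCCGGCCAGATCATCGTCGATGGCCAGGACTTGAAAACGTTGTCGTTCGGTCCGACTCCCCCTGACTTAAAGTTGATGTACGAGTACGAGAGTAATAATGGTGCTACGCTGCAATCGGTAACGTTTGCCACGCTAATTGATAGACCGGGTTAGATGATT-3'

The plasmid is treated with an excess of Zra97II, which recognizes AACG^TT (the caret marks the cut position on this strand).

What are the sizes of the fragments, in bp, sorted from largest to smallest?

Zra97II sites (AACGTT) start at positions 61, 102, 186.
Zra97II cuts after base 4 of each site, so after positions 64, 105, 189.
Circular molecule, 3 cuts → 3 fragments:
  65–105 → 41 bp
  106–189 → 84 bp
  190–225 then 1–64 → 36 + 64 = 100 bp
Sorted largest to smallest: 100, 84, 41 bp.

100, 84, 41 bp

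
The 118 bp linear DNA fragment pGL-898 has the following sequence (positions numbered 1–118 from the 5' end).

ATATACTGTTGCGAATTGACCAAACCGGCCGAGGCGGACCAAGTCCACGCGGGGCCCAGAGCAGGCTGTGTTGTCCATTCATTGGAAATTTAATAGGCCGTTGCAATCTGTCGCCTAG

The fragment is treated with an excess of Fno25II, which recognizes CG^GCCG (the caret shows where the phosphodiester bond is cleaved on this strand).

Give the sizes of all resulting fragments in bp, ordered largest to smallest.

The Fno25II site (CGGCCG) starts at position 26.
Fno25II cuts after base 2 of each site, so after position 27.
Linear molecule, 1 cut → 2 fragments:
  1–27 → 27 bp
  28–118 → 91 bp
Sorted largest to smallest: 91, 27 bp.

91, 27 bp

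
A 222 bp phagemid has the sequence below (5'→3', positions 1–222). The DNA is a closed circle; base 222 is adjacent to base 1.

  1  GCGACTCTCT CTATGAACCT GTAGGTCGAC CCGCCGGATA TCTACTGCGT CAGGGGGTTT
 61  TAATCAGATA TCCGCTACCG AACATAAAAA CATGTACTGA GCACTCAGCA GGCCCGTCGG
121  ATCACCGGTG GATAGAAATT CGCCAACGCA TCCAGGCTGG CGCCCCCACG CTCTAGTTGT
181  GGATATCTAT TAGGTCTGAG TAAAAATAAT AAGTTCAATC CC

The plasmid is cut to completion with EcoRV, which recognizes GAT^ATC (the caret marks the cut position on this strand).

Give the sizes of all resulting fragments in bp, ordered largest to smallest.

EcoRV sites (GATATC) start at positions 37, 67, 182.
EcoRV cuts after base 3 of each site, so after positions 39, 69, 184.
Circular molecule, 3 cuts → 3 fragments:
  40–69 → 30 bp
  70–184 → 115 bp
  185–222 then 1–39 → 38 + 39 = 77 bp
Sorted largest to smallest: 115, 77, 30 bp.

115, 77, 30 bp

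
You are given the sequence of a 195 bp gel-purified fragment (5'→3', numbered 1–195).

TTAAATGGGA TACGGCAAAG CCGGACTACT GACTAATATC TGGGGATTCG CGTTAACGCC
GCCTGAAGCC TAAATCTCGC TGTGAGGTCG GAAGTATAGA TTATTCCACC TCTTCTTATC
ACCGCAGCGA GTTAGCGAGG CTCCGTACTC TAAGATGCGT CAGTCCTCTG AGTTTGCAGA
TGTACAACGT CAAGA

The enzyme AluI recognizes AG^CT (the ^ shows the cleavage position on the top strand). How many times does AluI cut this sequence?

0

No occurrence of AGCT is present in the sequence.
AluI does not cut: 0 sites.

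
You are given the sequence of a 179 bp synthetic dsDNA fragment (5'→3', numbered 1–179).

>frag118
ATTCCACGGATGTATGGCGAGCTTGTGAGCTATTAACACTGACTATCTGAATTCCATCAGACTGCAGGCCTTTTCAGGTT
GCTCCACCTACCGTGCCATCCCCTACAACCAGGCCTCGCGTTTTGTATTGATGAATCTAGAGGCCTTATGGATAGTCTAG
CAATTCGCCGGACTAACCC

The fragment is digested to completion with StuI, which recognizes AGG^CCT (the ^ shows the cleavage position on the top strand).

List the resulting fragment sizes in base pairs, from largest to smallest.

68, 45, 36, 30 bp

StuI sites (AGGCCT) start at positions 66, 111, 141.
StuI cuts after base 3 of each site, so after positions 68, 113, 143.
Linear molecule, 3 cuts → 4 fragments:
  1–68 → 68 bp
  69–113 → 45 bp
  114–143 → 30 bp
  144–179 → 36 bp
Sorted largest to smallest: 68, 45, 36, 30 bp.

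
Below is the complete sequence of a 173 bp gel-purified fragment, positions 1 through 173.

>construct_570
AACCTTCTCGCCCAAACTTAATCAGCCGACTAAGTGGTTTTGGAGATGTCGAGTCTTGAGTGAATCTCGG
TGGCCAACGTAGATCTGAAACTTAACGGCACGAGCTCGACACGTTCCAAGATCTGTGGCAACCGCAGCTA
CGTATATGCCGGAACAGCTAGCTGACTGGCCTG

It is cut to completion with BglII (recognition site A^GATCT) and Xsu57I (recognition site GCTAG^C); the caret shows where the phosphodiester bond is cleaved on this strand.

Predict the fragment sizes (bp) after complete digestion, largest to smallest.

81, 42, 38, 12 bp

BglII sites (AGATCT) start at positions 81, 119.
BglII cuts after the first base of each site, so after positions 81, 119.
The Xsu57I site (GCTAGC) starts at position 157.
Xsu57I cuts after base 5 of each site (before the last base), so after position 161.
Combined cut positions: 81, 119, 161.
Linear molecule, 3 cuts → 4 fragments:
  1–81 → 81 bp
  82–119 → 38 bp
  120–161 → 42 bp
  162–173 → 12 bp
Sorted largest to smallest: 81, 42, 38, 12 bp.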